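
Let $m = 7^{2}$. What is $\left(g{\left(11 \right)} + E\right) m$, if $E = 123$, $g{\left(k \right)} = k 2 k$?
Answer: $17885$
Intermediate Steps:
$g{\left(k \right)} = 2 k^{2}$ ($g{\left(k \right)} = 2 k k = 2 k^{2}$)
$m = 49$
$\left(g{\left(11 \right)} + E\right) m = \left(2 \cdot 11^{2} + 123\right) 49 = \left(2 \cdot 121 + 123\right) 49 = \left(242 + 123\right) 49 = 365 \cdot 49 = 17885$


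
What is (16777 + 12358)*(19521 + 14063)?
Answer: 978469840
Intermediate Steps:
(16777 + 12358)*(19521 + 14063) = 29135*33584 = 978469840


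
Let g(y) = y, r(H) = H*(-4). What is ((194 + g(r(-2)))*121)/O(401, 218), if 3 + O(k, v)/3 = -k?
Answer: -121/6 ≈ -20.167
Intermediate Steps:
r(H) = -4*H
O(k, v) = -9 - 3*k (O(k, v) = -9 + 3*(-k) = -9 - 3*k)
((194 + g(r(-2)))*121)/O(401, 218) = ((194 - 4*(-2))*121)/(-9 - 3*401) = ((194 + 8)*121)/(-9 - 1203) = (202*121)/(-1212) = 24442*(-1/1212) = -121/6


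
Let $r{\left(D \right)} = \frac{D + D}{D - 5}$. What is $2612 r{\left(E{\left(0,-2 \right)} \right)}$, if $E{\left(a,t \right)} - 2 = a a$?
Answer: $- \frac{10448}{3} \approx -3482.7$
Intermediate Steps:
$E{\left(a,t \right)} = 2 + a^{2}$ ($E{\left(a,t \right)} = 2 + a a = 2 + a^{2}$)
$r{\left(D \right)} = \frac{2 D}{-5 + D}$
$2612 r{\left(E{\left(0,-2 \right)} \right)} = 2612 \frac{2 \left(2 + 0^{2}\right)}{-5 + \left(2 + 0^{2}\right)} = 2612 \frac{2 \left(2 + 0\right)}{-5 + \left(2 + 0\right)} = 2612 \cdot 2 \cdot 2 \frac{1}{-5 + 2} = 2612 \cdot 2 \cdot 2 \frac{1}{-3} = 2612 \cdot 2 \cdot 2 \left(- \frac{1}{3}\right) = 2612 \left(- \frac{4}{3}\right) = - \frac{10448}{3}$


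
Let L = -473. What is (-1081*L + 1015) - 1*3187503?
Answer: -2675175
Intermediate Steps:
(-1081*L + 1015) - 1*3187503 = (-1081*(-473) + 1015) - 1*3187503 = (511313 + 1015) - 3187503 = 512328 - 3187503 = -2675175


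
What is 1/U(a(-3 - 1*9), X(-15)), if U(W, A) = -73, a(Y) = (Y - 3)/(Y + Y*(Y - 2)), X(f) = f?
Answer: -1/73 ≈ -0.013699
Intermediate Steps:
a(Y) = (-3 + Y)/(Y + Y*(-2 + Y))
1/U(a(-3 - 1*9), X(-15)) = 1/(-73) = -1/73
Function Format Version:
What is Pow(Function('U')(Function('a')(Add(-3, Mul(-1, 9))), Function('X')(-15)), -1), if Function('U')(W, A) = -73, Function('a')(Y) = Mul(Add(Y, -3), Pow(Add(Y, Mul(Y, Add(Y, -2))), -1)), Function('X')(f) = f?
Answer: Rational(-1, 73) ≈ -0.013699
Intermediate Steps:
Function('a')(Y) = Mul(Pow(Add(Y, Mul(Y, Add(-2, Y))), -1), Add(-3, Y)) (Function('a')(Y) = Mul(Add(-3, Y), Pow(Add(Y, Mul(Y, Add(-2, Y))), -1)) = Mul(Pow(Add(Y, Mul(Y, Add(-2, Y))), -1), Add(-3, Y)))
Pow(Function('U')(Function('a')(Add(-3, Mul(-1, 9))), Function('X')(-15)), -1) = Pow(-73, -1) = Rational(-1, 73)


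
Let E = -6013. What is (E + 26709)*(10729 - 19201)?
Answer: -175336512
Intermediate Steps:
(E + 26709)*(10729 - 19201) = (-6013 + 26709)*(10729 - 19201) = 20696*(-8472) = -175336512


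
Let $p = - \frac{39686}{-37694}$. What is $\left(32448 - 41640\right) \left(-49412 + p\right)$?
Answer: $\frac{8560032728232}{18847} \approx 4.5419 \cdot 10^{8}$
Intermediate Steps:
$p = \frac{19843}{18847}$ ($p = \left(-39686\right) \left(- \frac{1}{37694}\right) = \frac{19843}{18847} \approx 1.0528$)
$\left(32448 - 41640\right) \left(-49412 + p\right) = \left(32448 - 41640\right) \left(-49412 + \frac{19843}{18847}\right) = \left(-9192\right) \left(- \frac{931248121}{18847}\right) = \frac{8560032728232}{18847}$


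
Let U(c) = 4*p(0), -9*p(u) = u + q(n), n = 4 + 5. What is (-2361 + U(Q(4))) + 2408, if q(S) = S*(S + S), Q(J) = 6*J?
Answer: -25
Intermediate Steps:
n = 9
q(S) = 2*S² (q(S) = S*(2*S) = 2*S²)
p(u) = -18 - u/9 (p(u) = -(u + 2*9²)/9 = -(u + 2*81)/9 = -(u + 162)/9 = -(162 + u)/9 = -18 - u/9)
U(c) = -72 (U(c) = 4*(-18 - ⅑*0) = 4*(-18 + 0) = 4*(-18) = -72)
(-2361 + U(Q(4))) + 2408 = (-2361 - 72) + 2408 = -2433 + 2408 = -25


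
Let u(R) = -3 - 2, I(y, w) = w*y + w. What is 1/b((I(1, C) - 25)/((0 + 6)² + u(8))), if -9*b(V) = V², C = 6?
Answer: -8649/169 ≈ -51.177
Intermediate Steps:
I(y, w) = w + w*y
u(R) = -5
b(V) = -V²/9
1/b((I(1, C) - 25)/((0 + 6)² + u(8))) = 1/(-(6*(1 + 1) - 25)²/((0 + 6)² - 5)²/9) = 1/(-(6*2 - 25)²/(6² - 5)²/9) = 1/(-(12 - 25)²/(36 - 5)²/9) = 1/(-(-13/31)²/9) = 1/(-⅑*169/961) = 1/(-169/8649) = -8649/169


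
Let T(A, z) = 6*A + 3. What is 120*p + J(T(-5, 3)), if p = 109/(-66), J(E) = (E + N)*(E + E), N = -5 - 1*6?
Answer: 20392/11 ≈ 1853.8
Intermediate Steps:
T(A, z) = 3 + 6*A
N = -11 (N = -5 - 6 = -11)
J(E) = 2*E*(-11 + E) (J(E) = (E - 11)*(E + E) = (-11 + E)*(2*E) = 2*E*(-11 + E))
p = -109/66 (p = 109*(-1/66) = -109/66 ≈ -1.6515)
120*p + J(T(-5, 3)) = 120*(-109/66) + 2*(3 + 6*(-5))*(-11 + (3 + 6*(-5))) = -2180/11 + 2*(3 - 30)*(-11 + (3 - 30)) = -2180/11 + 2*(-27)*(-11 - 27) = -2180/11 + 2*(-27)*(-38) = -2180/11 + 2052 = 20392/11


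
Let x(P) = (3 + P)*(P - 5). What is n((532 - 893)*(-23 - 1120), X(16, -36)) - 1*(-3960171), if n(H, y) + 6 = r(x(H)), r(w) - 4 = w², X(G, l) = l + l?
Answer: 28987417060369403417593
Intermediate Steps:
x(P) = (-5 + P)*(3 + P) (x(P) = (3 + P)*(-5 + P) = (-5 + P)*(3 + P))
X(G, l) = 2*l
r(w) = 4 + w²
n(H, y) = -2 + (-15 + H² - 2*H)² (n(H, y) = -6 + (4 + (-15 + H² - 2*H)²) = -2 + (-15 + H² - 2*H)²)
n((532 - 893)*(-23 - 1120), X(16, -36)) - 1*(-3960171) = (-2 + (15 - ((532 - 893)*(-23 - 1120))² + 2*((532 - 893)*(-23 - 1120)))²) - 1*(-3960171) = (-2 + (15 - (-361*(-1143))² + 2*(-361*(-1143)))²) + 3960171 = (-2 + (15 - 1*412623² + 2*412623)²) + 3960171 = (-2 + (15 - 1*170257740129 + 825246)²) + 3960171 = (-2 + (15 - 170257740129 + 825246)²) + 3960171 = (-2 + (-170256914868)²) + 3960171 = (-2 + 28987417060369399457424) + 3960171 = 28987417060369399457422 + 3960171 = 28987417060369403417593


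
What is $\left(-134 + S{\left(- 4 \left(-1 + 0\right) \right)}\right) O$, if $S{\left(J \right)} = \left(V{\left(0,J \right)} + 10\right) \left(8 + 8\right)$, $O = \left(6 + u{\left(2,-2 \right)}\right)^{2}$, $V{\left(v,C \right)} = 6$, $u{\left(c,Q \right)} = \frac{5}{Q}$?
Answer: $\frac{2989}{2} \approx 1494.5$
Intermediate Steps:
$O = \frac{49}{4}$ ($O = \left(6 + \frac{5}{-2}\right)^{2} = \left(6 + 5 \left(- \frac{1}{2}\right)\right)^{2} = \left(6 - \frac{5}{2}\right)^{2} = \left(\frac{7}{2}\right)^{2} = \frac{49}{4} \approx 12.25$)
$S{\left(J \right)} = 256$ ($S{\left(J \right)} = \left(6 + 10\right) \left(8 + 8\right) = 16 \cdot 16 = 256$)
$\left(-134 + S{\left(- 4 \left(-1 + 0\right) \right)}\right) O = \left(-134 + 256\right) \frac{49}{4} = 122 \cdot \frac{49}{4} = \frac{2989}{2}$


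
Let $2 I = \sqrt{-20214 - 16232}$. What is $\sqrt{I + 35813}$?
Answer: $\frac{\sqrt{143252 + 2 i \sqrt{36446}}}{2} \approx 189.24 + 0.2522 i$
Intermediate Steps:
$I = \frac{i \sqrt{36446}}{2}$ ($I = \frac{\sqrt{-20214 - 16232}}{2} = \frac{\sqrt{-36446}}{2} = \frac{i \sqrt{36446}}{2} \approx 95.454 i$)
$\sqrt{I + 35813} = \sqrt{\frac{i \sqrt{36446}}{2} + 35813} = \sqrt{35813 + \frac{i \sqrt{36446}}{2}}$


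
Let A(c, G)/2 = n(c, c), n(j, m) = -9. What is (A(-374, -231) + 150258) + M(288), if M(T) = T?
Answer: 150528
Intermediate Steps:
A(c, G) = -18 (A(c, G) = 2*(-9) = -18)
(A(-374, -231) + 150258) + M(288) = (-18 + 150258) + 288 = 150240 + 288 = 150528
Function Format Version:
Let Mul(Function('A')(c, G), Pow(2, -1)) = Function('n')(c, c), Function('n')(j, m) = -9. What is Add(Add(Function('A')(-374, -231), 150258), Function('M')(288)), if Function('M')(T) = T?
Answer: 150528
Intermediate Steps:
Function('A')(c, G) = -18 (Function('A')(c, G) = Mul(2, -9) = -18)
Add(Add(Function('A')(-374, -231), 150258), Function('M')(288)) = Add(Add(-18, 150258), 288) = Add(150240, 288) = 150528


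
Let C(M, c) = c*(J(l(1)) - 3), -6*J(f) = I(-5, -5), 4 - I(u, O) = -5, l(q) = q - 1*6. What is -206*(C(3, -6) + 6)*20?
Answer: -135960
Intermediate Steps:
l(q) = -6 + q (l(q) = q - 6 = -6 + q)
I(u, O) = 9 (I(u, O) = 4 - 1*(-5) = 4 + 5 = 9)
J(f) = -3/2 (J(f) = -⅙*9 = -3/2)
C(M, c) = -9*c/2 (C(M, c) = c*(-3/2 - 3) = c*(-9/2) = -9*c/2)
-206*(C(3, -6) + 6)*20 = -206*(-9/2*(-6) + 6)*20 = -206*(27 + 6)*20 = -206*33*20 = -6798*20 = -1*135960 = -135960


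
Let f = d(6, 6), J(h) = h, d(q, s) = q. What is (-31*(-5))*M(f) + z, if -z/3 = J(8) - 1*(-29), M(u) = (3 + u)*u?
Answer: 8259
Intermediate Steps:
f = 6
M(u) = u*(3 + u)
z = -111 (z = -3*(8 - 1*(-29)) = -3*(8 + 29) = -3*37 = -111)
(-31*(-5))*M(f) + z = (-31*(-5))*(6*(3 + 6)) - 111 = 155*(6*9) - 111 = 155*54 - 111 = 8370 - 111 = 8259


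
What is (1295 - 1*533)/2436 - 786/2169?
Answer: -14551/293538 ≈ -0.049571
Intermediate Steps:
(1295 - 1*533)/2436 - 786/2169 = (1295 - 533)*(1/2436) - 786*1/2169 = 762*(1/2436) - 262/723 = 127/406 - 262/723 = -14551/293538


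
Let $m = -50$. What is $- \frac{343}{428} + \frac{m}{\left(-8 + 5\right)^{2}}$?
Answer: $- \frac{24487}{3852} \approx -6.357$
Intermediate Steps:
$- \frac{343}{428} + \frac{m}{\left(-8 + 5\right)^{2}} = - \frac{343}{428} - \frac{50}{\left(-8 + 5\right)^{2}} = \left(-343\right) \frac{1}{428} - \frac{50}{\left(-3\right)^{2}} = - \frac{343}{428} - \frac{50}{9} = - \frac{24487}{3852}$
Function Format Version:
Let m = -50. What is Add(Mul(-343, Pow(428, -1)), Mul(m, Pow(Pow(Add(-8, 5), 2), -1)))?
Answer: Rational(-24487, 3852) ≈ -6.3570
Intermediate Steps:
Add(Mul(-343, Pow(428, -1)), Mul(m, Pow(Pow(Add(-8, 5), 2), -1))) = Add(Mul(-343, Pow(428, -1)), Mul(-50, Pow(Pow(Add(-8, 5), 2), -1))) = Add(Mul(-343, Rational(1, 428)), Mul(-50, Pow(Pow(-3, 2), -1))) = Add(Rational(-343, 428), Mul(-50, Pow(9, -1))) = Add(Rational(-343, 428), Mul(-50, Rational(1, 9))) = Add(Rational(-343, 428), Rational(-50, 9)) = Rational(-24487, 3852)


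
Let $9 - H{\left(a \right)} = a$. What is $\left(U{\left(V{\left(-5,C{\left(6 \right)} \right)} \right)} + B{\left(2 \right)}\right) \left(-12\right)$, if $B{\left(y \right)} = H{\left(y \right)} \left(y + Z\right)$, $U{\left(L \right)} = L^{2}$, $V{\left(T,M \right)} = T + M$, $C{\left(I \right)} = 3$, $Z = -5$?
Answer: $204$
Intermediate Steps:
$H{\left(a \right)} = 9 - a$
$V{\left(T,M \right)} = M + T$
$B{\left(y \right)} = \left(-5 + y\right) \left(9 - y\right)$ ($B{\left(y \right)} = \left(9 - y\right) \left(y - 5\right) = \left(9 - y\right) \left(-5 + y\right) = \left(-5 + y\right) \left(9 - y\right)$)
$\left(U{\left(V{\left(-5,C{\left(6 \right)} \right)} \right)} + B{\left(2 \right)}\right) \left(-12\right) = \left(\left(3 - 5\right)^{2} - \left(-9 + 2\right) \left(-5 + 2\right)\right) \left(-12\right) = \left(\left(-2\right)^{2} - \left(-7\right) \left(-3\right)\right) \left(-12\right) = \left(4 - 21\right) \left(-12\right) = \left(-17\right) \left(-12\right) = 204$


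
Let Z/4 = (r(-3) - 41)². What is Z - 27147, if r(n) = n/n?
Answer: -20747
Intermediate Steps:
r(n) = 1
Z = 6400 (Z = 4*(1 - 41)² = 4*(-40)² = 4*1600 = 6400)
Z - 27147 = 6400 - 27147 = -20747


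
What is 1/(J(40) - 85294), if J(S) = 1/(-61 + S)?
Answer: -21/1791175 ≈ -1.1724e-5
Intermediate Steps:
1/(J(40) - 85294) = 1/(1/(-61 + 40) - 85294) = 1/(1/(-21) - 85294) = 1/(-1/21 - 85294) = 1/(-1791175/21) = -21/1791175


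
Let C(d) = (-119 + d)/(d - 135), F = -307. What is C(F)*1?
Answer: 213/221 ≈ 0.96380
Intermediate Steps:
C(d) = (-119 + d)/(-135 + d)
C(F)*1 = ((-119 - 307)/(-135 - 307))*1 = (-426/(-442))*1 = -1/442*(-426)*1 = (213/221)*1 = 213/221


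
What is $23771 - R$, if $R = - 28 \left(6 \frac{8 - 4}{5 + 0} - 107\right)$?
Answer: $\frac{104547}{5} \approx 20909.0$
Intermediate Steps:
$R = \frac{14308}{5}$ ($R = - 28 \left(6 \cdot \frac{4}{5} - 107\right) = - 28 \left(\frac{24}{5} - 107\right) = \left(-28\right) \left(- \frac{511}{5}\right) = \frac{14308}{5} \approx 2861.6$)
$23771 - R = 23771 - \frac{14308}{5} = \frac{104547}{5}$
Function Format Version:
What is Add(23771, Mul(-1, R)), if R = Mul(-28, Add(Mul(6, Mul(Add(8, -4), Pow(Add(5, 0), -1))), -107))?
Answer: Rational(104547, 5) ≈ 20909.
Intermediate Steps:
R = Rational(14308, 5) (R = Mul(-28, Add(Mul(6, Mul(4, Pow(5, -1))), -107)) = Mul(-28, Add(Mul(6, Mul(4, Rational(1, 5))), -107)) = Mul(-28, Add(Mul(6, Rational(4, 5)), -107)) = Mul(-28, Add(Rational(24, 5), -107)) = Mul(-28, Rational(-511, 5)) = Rational(14308, 5) ≈ 2861.6)
Add(23771, Mul(-1, R)) = Add(23771, Mul(-1, Rational(14308, 5))) = Add(23771, Rational(-14308, 5)) = Rational(104547, 5)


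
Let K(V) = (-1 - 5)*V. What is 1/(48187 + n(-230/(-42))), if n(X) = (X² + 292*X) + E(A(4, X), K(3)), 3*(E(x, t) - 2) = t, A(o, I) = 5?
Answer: 441/21967108 ≈ 2.0075e-5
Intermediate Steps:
K(V) = -6*V
E(x, t) = 2 + t/3
n(X) = -4 + X² + 292*X (n(X) = (X² + 292*X) + (2 + (-6*3)/3) = (X² + 292*X) + (2 + (⅓)*(-18)) = (X² + 292*X) + (2 - 6) = (X² + 292*X) - 4 = -4 + X² + 292*X)
1/(48187 + n(-230/(-42))) = 1/(48187 + (-4 + (-230/(-42))² + 292*(-230/(-42)))) = 1/(48187 + (-4 + (-230*(-1/42))² + 292*(-230*(-1/42)))) = 1/(48187 + (-4 + (115/21)² + 292*(115/21))) = 1/(48187 + (-4 + 13225/441 + 33580/21)) = 1/(48187 + 716641/441) = 1/(21967108/441) = 441/21967108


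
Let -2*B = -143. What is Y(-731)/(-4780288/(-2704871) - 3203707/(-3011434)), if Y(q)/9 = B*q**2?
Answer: 933645390775849763583/7687045323263 ≈ 1.2146e+8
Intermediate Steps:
B = 143/2 (B = -1/2*(-143) = 143/2 ≈ 71.500)
Y(q) = 1287*q**2/2 (Y(q) = 9*(143*q**2/2) = 1287*q**2/2)
Y(-731)/(-4780288/(-2704871) - 3203707/(-3011434)) = ((1287/2)*(-731)**2)/(-4780288/(-2704871) - 3203707/(-3011434)) = ((1287/2)*534361)/(-4780288*(-1/2704871) - 3203707*(-1/3011434)) = 687722607/(2*(4780288/2704871 + 3203707/3011434)) = 687722607/(2*(23061135969789/8145540495014)) = (687722607/2)*(8145540495014/23061135969789) = 933645390775849763583/7687045323263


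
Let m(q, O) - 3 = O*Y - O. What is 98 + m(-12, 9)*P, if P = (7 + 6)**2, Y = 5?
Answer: 6689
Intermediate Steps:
m(q, O) = 3 + 4*O (m(q, O) = 3 + (O*5 - O) = 3 + (5*O - O) = 3 + 4*O)
P = 169 (P = 13**2 = 169)
98 + m(-12, 9)*P = 98 + (3 + 4*9)*169 = 98 + (3 + 36)*169 = 98 + 39*169 = 98 + 6591 = 6689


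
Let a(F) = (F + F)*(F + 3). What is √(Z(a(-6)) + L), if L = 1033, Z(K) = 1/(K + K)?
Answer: √148754/12 ≈ 32.141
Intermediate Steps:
a(F) = 2*F*(3 + F) (a(F) = (2*F)*(3 + F) = 2*F*(3 + F))
Z(K) = 1/(2*K)
√(Z(a(-6)) + L) = √(1/(2*((2*(-6)*(3 - 6)))) + 1033) = √(1/(2*((2*(-6)*(-3)))) + 1033) = √((½)/36 + 1033) = √((½)*(1/36) + 1033) = √(1/72 + 1033) = √(74377/72) = √148754/12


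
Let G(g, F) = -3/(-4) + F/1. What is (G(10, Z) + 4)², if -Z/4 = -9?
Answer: 26569/16 ≈ 1660.6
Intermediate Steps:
Z = 36 (Z = -4*(-9) = 36)
G(g, F) = ¾ + F (G(g, F) = -3*(-¼) + F*1 = ¾ + F)
(G(10, Z) + 4)² = ((¾ + 36) + 4)² = (147/4 + 4)² = (163/4)² = 26569/16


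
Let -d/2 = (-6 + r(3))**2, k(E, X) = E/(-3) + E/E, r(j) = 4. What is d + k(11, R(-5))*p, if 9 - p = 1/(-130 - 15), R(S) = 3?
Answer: -13928/435 ≈ -32.018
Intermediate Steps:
k(E, X) = 1 - E/3 (k(E, X) = E*(-1/3) + 1 = -E/3 + 1 = 1 - E/3)
p = 1306/145 (p = 9 - 1/(-130 - 15) = 9 - 1/(-145) = 9 - 1*(-1/145) = 9 + 1/145 = 1306/145 ≈ 9.0069)
d = -8 (d = -2*(-6 + 4)**2 = -2*(-2)**2 = -2*4 = -8)
d + k(11, R(-5))*p = -8 + (1 - 1/3*11)*(1306/145) = -8 + (1 - 11/3)*(1306/145) = -8 - 8/3*1306/145 = -8 - 10448/435 = -13928/435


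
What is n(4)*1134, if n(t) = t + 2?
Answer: 6804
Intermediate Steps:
n(t) = 2 + t
n(4)*1134 = (2 + 4)*1134 = 6*1134 = 6804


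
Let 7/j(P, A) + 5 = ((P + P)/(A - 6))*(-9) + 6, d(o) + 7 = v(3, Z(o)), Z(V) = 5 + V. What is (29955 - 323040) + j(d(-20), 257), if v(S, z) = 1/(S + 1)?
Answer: -218344811/745 ≈ -2.9308e+5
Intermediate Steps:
v(S, z) = 1/(1 + S)
d(o) = -27/4 (d(o) = -7 + 1/(1 + 3) = -7 + 1/4 = -27/4)
j(P, A) = 7/(1 - 18*P/(-6 + A)) (j(P, A) = 7/(-5 + (((P + P)/(A - 6))*(-9) + 6)) = 7/(-5 + (((2*P)/(-6 + A))*(-9) + 6)) = 7/(-5 + ((2*P/(-6 + A))*(-9) + 6)) = 7/(-5 + (-18*P/(-6 + A) + 6)) = 7/(-5 + (6 - 18*P/(-6 + A))) = 7/(1 - 18*P/(-6 + A)))
(29955 - 323040) + j(d(-20), 257) = (29955 - 323040) + 7*(6 - 1*257)/(6 - 1*257 + 18*(-27/4)) = -293085 + 7*(6 - 257)/(6 - 257 - 243/2) = -293085 + 7*(-251)/(-745/2) = -293085 + 7*(-2/745)*(-251) = -293085 + 3514/745 = -218344811/745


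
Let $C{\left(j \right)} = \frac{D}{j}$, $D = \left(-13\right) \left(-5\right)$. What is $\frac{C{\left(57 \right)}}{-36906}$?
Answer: $- \frac{65}{2103642} \approx -3.0899 \cdot 10^{-5}$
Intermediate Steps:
$D = 65$
$C{\left(j \right)} = \frac{65}{j}$
$\frac{C{\left(57 \right)}}{-36906} = \frac{65 \cdot \frac{1}{57}}{-36906} = 65 \cdot \frac{1}{57} \left(- \frac{1}{36906}\right) = \frac{65}{57} \left(- \frac{1}{36906}\right) = - \frac{65}{2103642}$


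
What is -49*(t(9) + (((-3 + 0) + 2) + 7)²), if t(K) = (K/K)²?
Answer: -1813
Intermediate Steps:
t(K) = 1 (t(K) = 1² = 1)
-49*(t(9) + (((-3 + 0) + 2) + 7)²) = -49*(1 + (((-3 + 0) + 2) + 7)²) = -49*(1 + ((-3 + 2) + 7)²) = -49*(1 + (-1 + 7)²) = -49*(1 + 6²) = -49*(1 + 36) = -49*37 = -1813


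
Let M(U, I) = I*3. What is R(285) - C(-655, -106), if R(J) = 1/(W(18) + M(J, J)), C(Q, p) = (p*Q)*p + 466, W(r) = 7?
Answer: 6343556269/862 ≈ 7.3591e+6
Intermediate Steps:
M(U, I) = 3*I
C(Q, p) = 466 + Q*p**2 (C(Q, p) = (Q*p)*p + 466 = Q*p**2 + 466 = 466 + Q*p**2)
R(J) = 1/(7 + 3*J)
R(285) - C(-655, -106) = 1/(7 + 3*285) - (466 - 655*(-106)**2) = 1/(7 + 855) - (466 - 655*11236) = 1/862 - (466 - 7359580) = 1/862 - 1*(-7359114) = 1/862 + 7359114 = 6343556269/862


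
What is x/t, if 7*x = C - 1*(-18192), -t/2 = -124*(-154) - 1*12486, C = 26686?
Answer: -22439/46270 ≈ -0.48496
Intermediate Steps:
t = -13220 (t = -2*(-124*(-154) - 1*12486) = -2*(19096 - 12486) = -2*6610 = -13220)
x = 44878/7 (x = (26686 - 1*(-18192))/7 = (26686 + 18192)/7 = (⅐)*44878 = 44878/7 ≈ 6411.1)
x/t = (44878/7)/(-13220) = (44878/7)*(-1/13220) = -22439/46270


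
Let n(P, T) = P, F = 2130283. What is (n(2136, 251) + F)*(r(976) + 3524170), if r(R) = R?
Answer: 7517088308174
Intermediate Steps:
(n(2136, 251) + F)*(r(976) + 3524170) = (2136 + 2130283)*(976 + 3524170) = 2132419*3525146 = 7517088308174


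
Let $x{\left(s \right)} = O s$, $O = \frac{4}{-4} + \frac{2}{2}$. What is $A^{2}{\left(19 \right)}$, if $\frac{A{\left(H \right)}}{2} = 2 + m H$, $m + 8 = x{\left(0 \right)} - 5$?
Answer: $240100$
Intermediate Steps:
$O = 0$ ($O = 4 \left(- \frac{1}{4}\right) + 2 \cdot \frac{1}{2} = -1 + 1 = 0$)
$x{\left(s \right)} = 0$ ($x{\left(s \right)} = 0 s = 0$)
$m = -13$ ($m = -8 + \left(0 - 5\right) = -8 - 5 = -13$)
$A{\left(H \right)} = 4 - 26 H$ ($A{\left(H \right)} = 2 \left(2 - 13 H\right) = 4 - 26 H$)
$A^{2}{\left(19 \right)} = \left(4 - 494\right)^{2} = \left(-490\right)^{2} = 240100$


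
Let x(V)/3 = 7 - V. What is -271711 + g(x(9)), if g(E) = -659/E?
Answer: -1629607/6 ≈ -2.7160e+5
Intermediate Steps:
x(V) = 21 - 3*V (x(V) = 3*(7 - V) = 21 - 3*V)
-271711 + g(x(9)) = -271711 - 659/(21 - 3*9) = -271711 - 659/(21 - 27) = -271711 - 659/(-6) = -271711 - 659*(-⅙) = -271711 + 659/6 = -1629607/6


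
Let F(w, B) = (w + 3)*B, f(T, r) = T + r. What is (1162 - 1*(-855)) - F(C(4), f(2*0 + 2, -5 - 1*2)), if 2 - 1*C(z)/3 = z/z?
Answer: 2047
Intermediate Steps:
C(z) = 3 (C(z) = 6 - 3*z/z = 6 - 3*1 = 6 - 3 = 3)
F(w, B) = B*(3 + w) (F(w, B) = (3 + w)*B = B*(3 + w))
(1162 - 1*(-855)) - F(C(4), f(2*0 + 2, -5 - 1*2)) = (1162 - 1*(-855)) - ((2*0 + 2) + (-5 - 1*2))*(3 + 3) = (1162 + 855) - ((0 + 2) + (-5 - 2))*6 = 2017 - (2 - 7)*6 = 2017 - (-5)*6 = 2017 - 1*(-30) = 2017 + 30 = 2047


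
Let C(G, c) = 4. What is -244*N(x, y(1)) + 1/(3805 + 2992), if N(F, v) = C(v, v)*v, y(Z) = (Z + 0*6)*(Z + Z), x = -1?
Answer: -13267743/6797 ≈ -1952.0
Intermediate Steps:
y(Z) = 2*Z² (y(Z) = (Z + 0)*(2*Z) = Z*(2*Z) = 2*Z²)
N(F, v) = 4*v
-244*N(x, y(1)) + 1/(3805 + 2992) = -976*2*1² + 1/(3805 + 2992) = -976*2*1 + 1/6797 = -976*2 + 1/6797 = -244*8 + 1/6797 = -1952 + 1/6797 = -13267743/6797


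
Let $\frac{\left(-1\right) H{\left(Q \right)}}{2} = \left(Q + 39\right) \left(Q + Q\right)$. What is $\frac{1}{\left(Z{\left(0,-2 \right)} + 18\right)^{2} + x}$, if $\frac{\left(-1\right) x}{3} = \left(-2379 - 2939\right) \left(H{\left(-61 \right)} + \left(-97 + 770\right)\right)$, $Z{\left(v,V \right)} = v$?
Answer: $- \frac{1}{74903706} \approx -1.335 \cdot 10^{-8}$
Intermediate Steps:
$H{\left(Q \right)} = - 4 Q \left(39 + Q\right)$ ($H{\left(Q \right)} = - 2 \left(Q + 39\right) \left(Q + Q\right) = - 2 \left(39 + Q\right) 2 Q = - 2 \cdot 2 Q \left(39 + Q\right) = - 4 Q \left(39 + Q\right)$)
$x = -74904030$ ($x = - 3 \left(-2379 - 2939\right) \left(\left(-4\right) \left(-61\right) \left(39 - 61\right) + \left(-97 + 770\right)\right) = - 3 \left(- 5318 \left(\left(-4\right) \left(-61\right) \left(-22\right) + 673\right)\right) = - 3 \left(- 5318 \left(-5368 + 673\right)\right) = - 3 \left(\left(-5318\right) \left(-4695\right)\right) = \left(-3\right) 24968010 = -74904030$)
$\frac{1}{\left(Z{\left(0,-2 \right)} + 18\right)^{2} + x} = \frac{1}{\left(0 + 18\right)^{2} - 74904030} = \frac{1}{18^{2} - 74904030} = \frac{1}{324 - 74904030} = \frac{1}{-74903706} = - \frac{1}{74903706}$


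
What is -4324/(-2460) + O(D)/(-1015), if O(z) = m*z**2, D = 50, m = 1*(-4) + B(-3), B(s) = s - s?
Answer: 1449443/124845 ≈ 11.610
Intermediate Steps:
B(s) = 0
m = -4 (m = 1*(-4) + 0 = -4 + 0 = -4)
O(z) = -4*z**2
-4324/(-2460) + O(D)/(-1015) = -4324/(-2460) - 4*50**2/(-1015) = -4324*(-1/2460) - 4*2500*(-1/1015) = 1081/615 - 10000*(-1/1015) = 1081/615 + 2000/203 = 1449443/124845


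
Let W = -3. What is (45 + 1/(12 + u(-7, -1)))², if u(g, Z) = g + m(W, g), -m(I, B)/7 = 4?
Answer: 1069156/529 ≈ 2021.1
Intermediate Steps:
m(I, B) = -28 (m(I, B) = -7*4 = -28)
u(g, Z) = -28 + g (u(g, Z) = g - 28 = -28 + g)
(45 + 1/(12 + u(-7, -1)))² = (45 + 1/(12 + (-28 - 7)))² = (45 + 1/(12 - 35))² = (45 + 1/(-23))² = (45 - 1/23)² = (1034/23)² = 1069156/529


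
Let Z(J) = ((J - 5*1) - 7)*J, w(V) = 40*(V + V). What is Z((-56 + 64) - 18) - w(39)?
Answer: -2900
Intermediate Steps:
w(V) = 80*V (w(V) = 40*(2*V) = 80*V)
Z(J) = J*(-12 + J) (Z(J) = ((J - 5) - 7)*J = ((-5 + J) - 7)*J = (-12 + J)*J = J*(-12 + J))
Z((-56 + 64) - 18) - w(39) = ((-56 + 64) - 18)*(-12 + ((-56 + 64) - 18)) - 80*39 = (8 - 18)*(-12 + (8 - 18)) - 1*3120 = -10*(-12 - 10) - 3120 = -10*(-22) - 3120 = 220 - 3120 = -2900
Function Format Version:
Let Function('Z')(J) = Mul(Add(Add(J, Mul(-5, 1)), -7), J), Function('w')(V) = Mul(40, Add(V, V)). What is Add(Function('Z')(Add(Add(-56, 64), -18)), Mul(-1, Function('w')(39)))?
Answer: -2900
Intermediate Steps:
Function('w')(V) = Mul(80, V) (Function('w')(V) = Mul(40, Mul(2, V)) = Mul(80, V))
Function('Z')(J) = Mul(J, Add(-12, J)) (Function('Z')(J) = Mul(Add(Add(J, -5), -7), J) = Mul(Add(Add(-5, J), -7), J) = Mul(Add(-12, J), J) = Mul(J, Add(-12, J)))
Add(Function('Z')(Add(Add(-56, 64), -18)), Mul(-1, Function('w')(39))) = Add(Mul(Add(Add(-56, 64), -18), Add(-12, Add(Add(-56, 64), -18))), Mul(-1, Mul(80, 39))) = Add(Mul(Add(8, -18), Add(-12, Add(8, -18))), Mul(-1, 3120)) = Add(Mul(-10, Add(-12, -10)), -3120) = Add(Mul(-10, -22), -3120) = Add(220, -3120) = -2900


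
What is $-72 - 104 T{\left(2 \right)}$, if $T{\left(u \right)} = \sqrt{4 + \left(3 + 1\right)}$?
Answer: $-72 - 208 \sqrt{2} \approx -366.16$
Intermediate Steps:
$T{\left(u \right)} = 2 \sqrt{2}$ ($T{\left(u \right)} = \sqrt{4 + 4} = \sqrt{8} = 2 \sqrt{2}$)
$-72 - 104 T{\left(2 \right)} = -72 - 104 \cdot 2 \sqrt{2} = -72 - 208 \sqrt{2}$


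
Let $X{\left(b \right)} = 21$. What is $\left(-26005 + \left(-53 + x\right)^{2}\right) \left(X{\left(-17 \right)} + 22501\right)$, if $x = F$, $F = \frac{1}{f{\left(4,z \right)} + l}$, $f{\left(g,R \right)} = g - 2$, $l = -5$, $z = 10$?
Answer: $- \frac{4694598290}{9} \approx -5.2162 \cdot 10^{8}$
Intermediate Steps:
$f{\left(g,R \right)} = -2 + g$
$F = - \frac{1}{3}$ ($F = \frac{1}{\left(-2 + 4\right) - 5} = \frac{1}{2 - 5} = \frac{1}{-3} = - \frac{1}{3} \approx -0.33333$)
$x = - \frac{1}{3} \approx -0.33333$
$\left(-26005 + \left(-53 + x\right)^{2}\right) \left(X{\left(-17 \right)} + 22501\right) = \left(-26005 + \left(-53 - \frac{1}{3}\right)^{2}\right) \left(21 + 22501\right) = \left(-26005 + \left(- \frac{160}{3}\right)^{2}\right) 22522 = \left(-26005 + \frac{25600}{9}\right) 22522 = \left(- \frac{208445}{9}\right) 22522 = - \frac{4694598290}{9}$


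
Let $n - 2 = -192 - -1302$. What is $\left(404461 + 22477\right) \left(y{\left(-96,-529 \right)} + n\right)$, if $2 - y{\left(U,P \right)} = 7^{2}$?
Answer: $454688970$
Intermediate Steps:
$n = 1112$ ($n = 2 - -1110 = 2 + \left(-192 + 1302\right) = 2 + 1110 = 1112$)
$y{\left(U,P \right)} = -47$ ($y{\left(U,P \right)} = 2 - 7^{2} = 2 - 49 = -47$)
$\left(404461 + 22477\right) \left(y{\left(-96,-529 \right)} + n\right) = \left(404461 + 22477\right) \left(-47 + 1112\right) = 426938 \cdot 1065 = 454688970$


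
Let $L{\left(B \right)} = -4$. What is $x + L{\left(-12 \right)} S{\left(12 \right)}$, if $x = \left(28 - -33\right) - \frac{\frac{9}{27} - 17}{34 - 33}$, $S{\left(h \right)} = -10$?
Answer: $\frac{353}{3} \approx 117.67$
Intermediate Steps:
$x = \frac{233}{3}$ ($x = \left(28 + 33\right) - \frac{9 \cdot \frac{1}{27} - 17}{1} = 61 - \left(\frac{1}{3} - 17\right) 1 = 61 - \left(- \frac{50}{3}\right) 1 = 61 - - \frac{50}{3} = 61 + \frac{50}{3} = \frac{233}{3} \approx 77.667$)
$x + L{\left(-12 \right)} S{\left(12 \right)} = \frac{233}{3} - -40 = \frac{233}{3} + 40 = \frac{353}{3}$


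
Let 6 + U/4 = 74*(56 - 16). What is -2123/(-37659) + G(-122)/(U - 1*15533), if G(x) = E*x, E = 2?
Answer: 5693329/46659501 ≈ 0.12202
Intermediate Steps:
G(x) = 2*x
U = 11816 (U = -24 + 4*(74*(56 - 16)) = -24 + 4*(74*40) = -24 + 4*2960 = -24 + 11840 = 11816)
-2123/(-37659) + G(-122)/(U - 1*15533) = -2123/(-37659) + (2*(-122))/(11816 - 1*15533) = -2123*(-1/37659) - 244/(11816 - 15533) = 2123/37659 - 244/(-3717) = 2123/37659 - 244*(-1/3717) = 2123/37659 + 244/3717 = 5693329/46659501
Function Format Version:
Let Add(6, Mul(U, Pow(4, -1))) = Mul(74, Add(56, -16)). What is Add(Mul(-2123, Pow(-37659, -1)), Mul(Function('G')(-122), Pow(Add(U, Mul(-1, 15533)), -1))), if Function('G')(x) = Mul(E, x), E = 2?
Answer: Rational(5693329, 46659501) ≈ 0.12202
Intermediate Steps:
Function('G')(x) = Mul(2, x)
U = 11816 (U = Add(-24, Mul(4, Mul(74, Add(56, -16)))) = Add(-24, Mul(4, Mul(74, 40))) = Add(-24, Mul(4, 2960)) = Add(-24, 11840) = 11816)
Add(Mul(-2123, Pow(-37659, -1)), Mul(Function('G')(-122), Pow(Add(U, Mul(-1, 15533)), -1))) = Add(Mul(-2123, Pow(-37659, -1)), Mul(Mul(2, -122), Pow(Add(11816, Mul(-1, 15533)), -1))) = Add(Mul(-2123, Rational(-1, 37659)), Mul(-244, Pow(Add(11816, -15533), -1))) = Add(Rational(2123, 37659), Mul(-244, Pow(-3717, -1))) = Add(Rational(2123, 37659), Mul(-244, Rational(-1, 3717))) = Add(Rational(2123, 37659), Rational(244, 3717)) = Rational(5693329, 46659501)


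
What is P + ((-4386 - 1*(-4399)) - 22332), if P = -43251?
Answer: -65570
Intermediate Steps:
P + ((-4386 - 1*(-4399)) - 22332) = -43251 + ((-4386 - 1*(-4399)) - 22332) = -43251 + ((-4386 + 4399) - 22332) = -43251 + (13 - 22332) = -43251 - 22319 = -65570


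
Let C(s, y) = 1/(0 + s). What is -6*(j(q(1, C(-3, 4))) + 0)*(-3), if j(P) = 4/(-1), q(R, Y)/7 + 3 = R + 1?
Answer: -72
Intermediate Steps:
C(s, y) = 1/s
q(R, Y) = -14 + 7*R (q(R, Y) = -21 + 7*(R + 1) = -21 + 7*(1 + R) = -21 + (7 + 7*R) = -14 + 7*R)
j(P) = -4 (j(P) = 4*(-1) = -4)
-6*(j(q(1, C(-3, 4))) + 0)*(-3) = -6*(-4 + 0)*(-3) = -6*(-4)*(-3) = 24*(-3) = -72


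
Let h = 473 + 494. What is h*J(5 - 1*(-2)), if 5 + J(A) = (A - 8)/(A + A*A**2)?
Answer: -1693217/350 ≈ -4837.8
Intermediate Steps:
J(A) = -5 + (-8 + A)/(A + A**3) (J(A) = -5 + (A - 8)/(A + A*A**2) = -5 + (-8 + A)/(A + A**3))
h = 967
h*J(5 - 1*(-2)) = 967*((-8 - 5*(5 - 1*(-2))**3 - 4*(5 - 1*(-2)))/((5 - 1*(-2)) + (5 - 1*(-2))**3)) = 967*((-8 - 5*(5 + 2)**3 - 4*(5 + 2))/((5 + 2) + (5 + 2)**3)) = 967*((-8 - 5*7**3 - 4*7)/(7 + 7**3)) = 967*((-8 - 5*343 - 28)/(7 + 343)) = 967*((-8 - 1715 - 28)/350) = 967*((1/350)*(-1751)) = 967*(-1751/350) = -1693217/350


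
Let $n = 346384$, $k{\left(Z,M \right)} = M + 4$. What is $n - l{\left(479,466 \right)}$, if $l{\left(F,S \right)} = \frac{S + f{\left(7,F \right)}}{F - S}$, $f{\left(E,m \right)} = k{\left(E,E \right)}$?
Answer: $\frac{4502515}{13} \approx 3.4635 \cdot 10^{5}$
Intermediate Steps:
$k{\left(Z,M \right)} = 4 + M$
$f{\left(E,m \right)} = 4 + E$
$l{\left(F,S \right)} = \frac{11 + S}{F - S}$ ($l{\left(F,S \right)} = \frac{S + \left(4 + 7\right)}{F - S} = \frac{S + 11}{F - S} = \frac{11 + S}{F - S}$)
$n - l{\left(479,466 \right)} = 346384 - \frac{11 + 466}{479 - 466} = 346384 - \frac{1}{479 - 466} \cdot 477 = 346384 - \frac{1}{13} \cdot 477 = 346384 - \frac{477}{13} = \frac{4502515}{13}$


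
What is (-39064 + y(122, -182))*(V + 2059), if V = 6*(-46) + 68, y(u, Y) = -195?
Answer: -72668409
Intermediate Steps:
V = -208 (V = -276 + 68 = -208)
(-39064 + y(122, -182))*(V + 2059) = (-39064 - 195)*(-208 + 2059) = -39259*1851 = -72668409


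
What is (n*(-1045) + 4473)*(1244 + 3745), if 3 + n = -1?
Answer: 43169817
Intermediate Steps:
n = -4 (n = -3 - 1 = -4)
(n*(-1045) + 4473)*(1244 + 3745) = (-4*(-1045) + 4473)*(1244 + 3745) = (4180 + 4473)*4989 = 8653*4989 = 43169817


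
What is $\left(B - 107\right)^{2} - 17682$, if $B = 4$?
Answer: $-7073$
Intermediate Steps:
$\left(B - 107\right)^{2} - 17682 = \left(4 - 107\right)^{2} - 17682 = \left(-103\right)^{2} - 17682 = 10609 - 17682 = -7073$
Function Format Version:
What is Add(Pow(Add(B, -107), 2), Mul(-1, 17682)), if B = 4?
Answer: -7073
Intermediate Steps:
Add(Pow(Add(B, -107), 2), Mul(-1, 17682)) = Add(Pow(Add(4, -107), 2), Mul(-1, 17682)) = Add(Pow(-103, 2), -17682) = Add(10609, -17682) = -7073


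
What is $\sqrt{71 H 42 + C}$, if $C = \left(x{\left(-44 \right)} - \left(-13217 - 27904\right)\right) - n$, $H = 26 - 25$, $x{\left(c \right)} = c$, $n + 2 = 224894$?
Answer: $i \sqrt{180833} \approx 425.24 i$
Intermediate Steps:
$n = 224892$ ($n = -2 + 224894 = 224892$)
$H = 1$ ($H = 26 - 25 = 1$)
$C = -183815$ ($C = \left(-44 - \left(-13217 - 27904\right)\right) - 224892 = \left(-44 - -41121\right) - 224892 = \left(-44 + 41121\right) - 224892 = 41077 - 224892 = -183815$)
$\sqrt{71 H 42 + C} = \sqrt{71 \cdot 1 \cdot 42 - 183815} = \sqrt{71 \cdot 42 - 183815} = \sqrt{2982 - 183815} = \sqrt{-180833} = i \sqrt{180833}$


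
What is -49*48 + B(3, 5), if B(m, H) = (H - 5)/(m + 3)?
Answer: -2352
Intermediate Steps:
B(m, H) = (-5 + H)/(3 + m)
-49*48 + B(3, 5) = -49*48 + (-5 + 5)/(3 + 3) = -2352 + 0/6 = -2352 + (⅙)*0 = -2352 + 0 = -2352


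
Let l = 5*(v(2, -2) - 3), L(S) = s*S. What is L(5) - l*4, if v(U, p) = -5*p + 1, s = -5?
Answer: -185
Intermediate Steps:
v(U, p) = 1 - 5*p
L(S) = -5*S
l = 40 (l = 5*((1 - 5*(-2)) - 3) = 5*((1 + 10) - 3) = 5*(11 - 3) = 5*8 = 40)
L(5) - l*4 = -5*5 - 40*4 = -25 - 1*160 = -25 - 160 = -185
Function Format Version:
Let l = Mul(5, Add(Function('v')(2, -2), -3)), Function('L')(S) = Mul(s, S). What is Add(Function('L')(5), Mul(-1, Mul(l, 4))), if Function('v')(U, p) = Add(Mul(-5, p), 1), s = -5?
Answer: -185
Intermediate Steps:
Function('v')(U, p) = Add(1, Mul(-5, p))
Function('L')(S) = Mul(-5, S)
l = 40 (l = Mul(5, Add(Add(1, Mul(-5, -2)), -3)) = Mul(5, Add(Add(1, 10), -3)) = Mul(5, Add(11, -3)) = Mul(5, 8) = 40)
Add(Function('L')(5), Mul(-1, Mul(l, 4))) = Add(Mul(-5, 5), Mul(-1, Mul(40, 4))) = Add(-25, Mul(-1, 160)) = Add(-25, -160) = -185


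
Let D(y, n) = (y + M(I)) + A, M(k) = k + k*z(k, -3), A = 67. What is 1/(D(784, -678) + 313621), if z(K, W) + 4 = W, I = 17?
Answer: 1/314370 ≈ 3.1810e-6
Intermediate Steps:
z(K, W) = -4 + W
M(k) = -6*k (M(k) = k + k*(-4 - 3) = k + k*(-7) = k - 7*k = -6*k)
D(y, n) = -35 + y (D(y, n) = (y - 6*17) + 67 = (y - 102) + 67 = (-102 + y) + 67 = -35 + y)
1/(D(784, -678) + 313621) = 1/((-35 + 784) + 313621) = 1/(749 + 313621) = 1/314370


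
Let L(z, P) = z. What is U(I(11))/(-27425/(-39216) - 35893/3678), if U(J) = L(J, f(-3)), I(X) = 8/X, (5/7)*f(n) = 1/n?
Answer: -64105088/798545451 ≈ -0.080277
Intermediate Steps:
f(n) = 7/(5*n)
U(J) = J
U(I(11))/(-27425/(-39216) - 35893/3678) = (8/11)/(-27425/(-39216) - 35893/3678) = (8*(1/11))/(-27425*(-1/39216) - 35893*1/3678) = 8/(11*(27425/39216 - 35893/3678)) = 8/(11*(-72595041/8013136)) = (8/11)*(-8013136/72595041) = -64105088/798545451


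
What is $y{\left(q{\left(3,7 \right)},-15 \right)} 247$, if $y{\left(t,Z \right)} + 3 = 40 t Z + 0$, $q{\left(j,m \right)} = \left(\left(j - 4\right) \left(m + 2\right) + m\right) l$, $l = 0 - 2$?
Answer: $-593541$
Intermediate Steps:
$l = -2$
$q{\left(j,m \right)} = - 2 m - 2 \left(-4 + j\right) \left(2 + m\right)$ ($q{\left(j,m \right)} = \left(\left(j - 4\right) \left(m + 2\right) + m\right) \left(-2\right) = \left(\left(-4 + j\right) \left(2 + m\right) + m\right) \left(-2\right) = \left(m + \left(-4 + j\right) \left(2 + m\right)\right) \left(-2\right) = - 2 m - 2 \left(-4 + j\right) \left(2 + m\right)$)
$y{\left(t,Z \right)} = -3 + 40 Z t$ ($y{\left(t,Z \right)} = -3 + \left(40 t Z + 0\right) = -3 + \left(40 Z t + 0\right) = -3 + 40 Z t$)
$y{\left(q{\left(3,7 \right)},-15 \right)} 247 = \left(-3 + 40 \left(-15\right) \left(16 - 12 + 6 \cdot 7 - 6 \cdot 7\right)\right) 247 = \left(-3 + 40 \left(-15\right) \left(16 - 12 + 42 - 42\right)\right) 247 = \left(-3 + 40 \left(-15\right) 4\right) 247 = \left(-3 - 2400\right) 247 = \left(-2403\right) 247 = -593541$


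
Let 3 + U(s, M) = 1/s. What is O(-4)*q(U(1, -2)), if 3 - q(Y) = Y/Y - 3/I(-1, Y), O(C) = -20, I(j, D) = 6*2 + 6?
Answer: -130/3 ≈ -43.333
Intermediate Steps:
U(s, M) = -3 + 1/s
I(j, D) = 18 (I(j, D) = 12 + 6 = 18)
q(Y) = 13/6 (q(Y) = 3 - (Y/Y - 3/18) = 3 - (1 - 3*1/18) = 3 - (1 - 1/6) = 3 - 1*5/6 = 3 - 5/6 = 13/6)
O(-4)*q(U(1, -2)) = -20*13/6 = -130/3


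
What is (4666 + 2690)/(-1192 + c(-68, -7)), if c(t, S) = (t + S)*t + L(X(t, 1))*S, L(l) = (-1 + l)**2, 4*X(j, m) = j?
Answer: 1839/410 ≈ 4.4854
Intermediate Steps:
X(j, m) = j/4
c(t, S) = S*(-1 + t/4)**2 + t*(S + t) (c(t, S) = (t + S)*t + (-1 + t/4)**2*S = (S + t)*t + S*(-1 + t/4)**2 = t*(S + t) + S*(-1 + t/4)**2 = S*(-1 + t/4)**2 + t*(S + t))
(4666 + 2690)/(-1192 + c(-68, -7)) = (4666 + 2690)/(-1192 + ((-68)**2 - 7*(-68) + (1/16)*(-7)*(-4 - 68)**2)) = 7356/(-1192 + (4624 + 476 + (1/16)*(-7)*(-72)**2)) = 7356/(-1192 + (4624 + 476 + (1/16)*(-7)*5184)) = 7356/(-1192 + (4624 + 476 - 2268)) = 7356/(-1192 + 2832) = 7356/1640 = 7356*(1/1640) = 1839/410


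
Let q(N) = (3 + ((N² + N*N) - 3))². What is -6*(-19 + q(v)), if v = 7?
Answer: -57510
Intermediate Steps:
q(N) = 4*N⁴ (q(N) = (3 + ((N² + N²) - 3))² = (3 + (2*N² - 3))² = (3 + (-3 + 2*N²))² = (2*N²)² = 4*N⁴)
-6*(-19 + q(v)) = -6*(-19 + 4*7⁴) = -6*(-19 + 4*2401) = -6*(-19 + 9604) = -6*9585 = -57510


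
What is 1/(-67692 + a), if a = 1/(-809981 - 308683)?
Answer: -1118664/75724603489 ≈ -1.4773e-5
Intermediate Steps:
a = -1/1118664 (a = 1/(-1118664) = -1/1118664 ≈ -8.9392e-7)
1/(-67692 + a) = 1/(-67692 - 1/1118664) = 1/(-75724603489/1118664) = -1118664/75724603489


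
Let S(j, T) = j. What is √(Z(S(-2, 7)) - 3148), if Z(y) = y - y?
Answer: 2*I*√787 ≈ 56.107*I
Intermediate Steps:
Z(y) = 0
√(Z(S(-2, 7)) - 3148) = √(0 - 3148) = √(-3148) = 2*I*√787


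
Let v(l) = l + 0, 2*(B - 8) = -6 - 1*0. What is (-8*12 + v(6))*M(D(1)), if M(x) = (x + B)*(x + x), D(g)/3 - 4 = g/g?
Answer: -54000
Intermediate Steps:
B = 5 (B = 8 + (-6 - 1*0)/2 = 8 + (-6 + 0)/2 = 8 + (1/2)*(-6) = 8 - 3 = 5)
v(l) = l
D(g) = 15 (D(g) = 12 + 3*(g/g) = 12 + 3*1 = 12 + 3 = 15)
M(x) = 2*x*(5 + x) (M(x) = (x + 5)*(x + x) = (5 + x)*(2*x) = 2*x*(5 + x))
(-8*12 + v(6))*M(D(1)) = (-8*12 + 6)*(2*15*(5 + 15)) = (-96 + 6)*(2*15*20) = -90*600 = -54000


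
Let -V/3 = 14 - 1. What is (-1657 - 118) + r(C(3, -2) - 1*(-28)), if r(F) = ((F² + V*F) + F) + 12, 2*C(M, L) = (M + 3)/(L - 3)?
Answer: -51336/25 ≈ -2053.4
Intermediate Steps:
V = -39 (V = -3*(14 - 1) = -3*13 = -39)
C(M, L) = (3 + M)/(2*(-3 + L)) (C(M, L) = ((M + 3)/(L - 3))/2 = ((3 + M)/(-3 + L))/2 = (3 + M)/(2*(-3 + L)))
r(F) = 12 + F² - 38*F (r(F) = ((F² - 39*F) + F) + 12 = (F² - 38*F) + 12 = 12 + F² - 38*F)
(-1657 - 118) + r(C(3, -2) - 1*(-28)) = (-1657 - 118) + (12 + ((3 + 3)/(2*(-3 - 2)) - 1*(-28))² - 38*((3 + 3)/(2*(-3 - 2)) - 1*(-28))) = -1775 + (12 + ((½)*6/(-5) + 28)² - 38*((½)*6/(-5) + 28)) = -1775 + (12 + ((½)*(-⅕)*6 + 28)² - 38*((½)*(-⅕)*6 + 28)) = -1775 + (12 + (-⅗ + 28)² - 38*(-⅗ + 28)) = -1775 + (12 + (137/5)² - 38*137/5) = -1775 + (12 + 18769/25 - 5206/5) = -1775 - 6961/25 = -51336/25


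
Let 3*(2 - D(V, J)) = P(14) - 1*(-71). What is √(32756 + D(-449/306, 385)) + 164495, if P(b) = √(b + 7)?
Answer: 164495 + √(294609 - 3*√21)/3 ≈ 1.6468e+5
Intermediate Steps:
P(b) = √(7 + b)
D(V, J) = -65/3 - √21/3 (D(V, J) = 2 - (√(7 + 14) - 1*(-71))/3 = 2 - (√21 + 71)/3 = 2 - (71 + √21)/3 = 2 + (-71/3 - √21/3) = -65/3 - √21/3)
√(32756 + D(-449/306, 385)) + 164495 = √(32756 + (-65/3 - √21/3)) + 164495 = √(98203/3 - √21/3) + 164495 = 164495 + √(98203/3 - √21/3)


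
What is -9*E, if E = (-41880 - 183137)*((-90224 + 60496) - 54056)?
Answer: -169675418952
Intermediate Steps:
E = 18852824328 (E = -225017*(-29728 - 54056) = -225017*(-83784) = 18852824328)
-9*E = -9*18852824328 = -169675418952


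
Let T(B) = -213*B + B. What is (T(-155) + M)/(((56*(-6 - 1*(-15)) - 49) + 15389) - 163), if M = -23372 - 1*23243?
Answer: -4585/5227 ≈ -0.87718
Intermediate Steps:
M = -46615 (M = -23372 - 23243 = -46615)
T(B) = -212*B
(T(-155) + M)/(((56*(-6 - 1*(-15)) - 49) + 15389) - 163) = (-212*(-155) - 46615)/(((56*(-6 - 1*(-15)) - 49) + 15389) - 163) = (32860 - 46615)/(((56*(-6 + 15) - 49) + 15389) - 163) = -13755/(((56*9 - 49) + 15389) - 163) = -13755/(((504 - 49) + 15389) - 163) = -13755/((455 + 15389) - 163) = -13755/(15844 - 163) = -13755/15681 = -13755*1/15681 = -4585/5227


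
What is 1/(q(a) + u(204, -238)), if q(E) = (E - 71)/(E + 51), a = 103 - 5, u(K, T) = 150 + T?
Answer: -149/13085 ≈ -0.011387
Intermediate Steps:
a = 98
q(E) = (-71 + E)/(51 + E)
1/(q(a) + u(204, -238)) = 1/((-71 + 98)/(51 + 98) + (150 - 238)) = 1/(27/149 - 88) = 1/(-13085/149) = -149/13085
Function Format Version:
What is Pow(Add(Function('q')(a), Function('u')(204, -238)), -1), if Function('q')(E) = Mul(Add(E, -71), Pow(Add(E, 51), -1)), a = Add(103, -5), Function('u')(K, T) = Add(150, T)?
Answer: Rational(-149, 13085) ≈ -0.011387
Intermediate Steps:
a = 98
Function('q')(E) = Mul(Pow(Add(51, E), -1), Add(-71, E)) (Function('q')(E) = Mul(Add(-71, E), Pow(Add(51, E), -1)) = Mul(Pow(Add(51, E), -1), Add(-71, E)))
Pow(Add(Function('q')(a), Function('u')(204, -238)), -1) = Pow(Add(Mul(Pow(Add(51, 98), -1), Add(-71, 98)), Add(150, -238)), -1) = Pow(Add(Mul(Pow(149, -1), 27), -88), -1) = Pow(Add(Mul(Rational(1, 149), 27), -88), -1) = Pow(Add(Rational(27, 149), -88), -1) = Pow(Rational(-13085, 149), -1) = Rational(-149, 13085)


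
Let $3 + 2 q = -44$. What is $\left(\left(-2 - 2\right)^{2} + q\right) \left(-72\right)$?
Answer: $540$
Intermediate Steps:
$q = - \frac{47}{2}$ ($q = - \frac{3}{2} + \frac{1}{2} \left(-44\right) = - \frac{3}{2} - 22 = - \frac{47}{2} \approx -23.5$)
$\left(\left(-2 - 2\right)^{2} + q\right) \left(-72\right) = \left(\left(-2 - 2\right)^{2} - \frac{47}{2}\right) \left(-72\right) = \left(\left(-4\right)^{2} - \frac{47}{2}\right) \left(-72\right) = \left(16 - \frac{47}{2}\right) \left(-72\right) = \left(- \frac{15}{2}\right) \left(-72\right) = 540$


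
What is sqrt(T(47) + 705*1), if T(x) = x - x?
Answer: sqrt(705) ≈ 26.552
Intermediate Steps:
T(x) = 0
sqrt(T(47) + 705*1) = sqrt(0 + 705*1) = sqrt(0 + 705) = sqrt(705)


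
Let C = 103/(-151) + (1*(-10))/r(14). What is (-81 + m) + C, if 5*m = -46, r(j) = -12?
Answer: -407921/4530 ≈ -90.049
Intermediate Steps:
C = 137/906 (C = 103/(-151) + (1*(-10))/(-12) = 103*(-1/151) - 10*(-1/12) = -103/151 + 5/6 = 137/906 ≈ 0.15121)
m = -46/5 (m = (1/5)*(-46) = -46/5 ≈ -9.2000)
(-81 + m) + C = (-81 - 46/5) + 137/906 = -451/5 + 137/906 = -407921/4530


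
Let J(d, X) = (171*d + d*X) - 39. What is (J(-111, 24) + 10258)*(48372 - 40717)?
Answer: -87466030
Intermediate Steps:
J(d, X) = -39 + 171*d + X*d (J(d, X) = (171*d + X*d) - 39 = -39 + 171*d + X*d)
(J(-111, 24) + 10258)*(48372 - 40717) = ((-39 + 171*(-111) + 24*(-111)) + 10258)*(48372 - 40717) = ((-39 - 18981 - 2664) + 10258)*7655 = (-21684 + 10258)*7655 = -11426*7655 = -87466030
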